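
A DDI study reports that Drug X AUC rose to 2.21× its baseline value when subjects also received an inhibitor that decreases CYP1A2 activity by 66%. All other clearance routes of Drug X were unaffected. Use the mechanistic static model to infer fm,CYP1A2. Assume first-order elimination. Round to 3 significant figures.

CL'/CL = 1 / 2.21 = 0.4525
0.34·fm + (1 − fm) = 0.4525
fm = (0.4525 − 1) / (0.34 − 1) = 0.830

0.830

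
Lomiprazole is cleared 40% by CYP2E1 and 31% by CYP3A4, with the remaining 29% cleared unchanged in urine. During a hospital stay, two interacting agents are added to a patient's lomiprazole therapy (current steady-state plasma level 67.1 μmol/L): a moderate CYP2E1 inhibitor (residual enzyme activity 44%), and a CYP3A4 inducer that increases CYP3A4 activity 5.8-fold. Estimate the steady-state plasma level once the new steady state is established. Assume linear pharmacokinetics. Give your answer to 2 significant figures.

The CYP2E1 pathway (40% of clearance) falls to 0.44× activity: 0.4 × 0.44 = 0.176.
The CYP3A4 pathway (31% of clearance) rises to 5.8× activity: 0.31 × 5.8 = 1.798.
Non-CYP routes (29%) are unchanged.
Relative clearance = 0.176 + 1.798 + 0.29 = 2.264.
Dividing the baseline by the relative clearance: 67.1 / 2.264 = 30 μmol/L.

30 μmol/L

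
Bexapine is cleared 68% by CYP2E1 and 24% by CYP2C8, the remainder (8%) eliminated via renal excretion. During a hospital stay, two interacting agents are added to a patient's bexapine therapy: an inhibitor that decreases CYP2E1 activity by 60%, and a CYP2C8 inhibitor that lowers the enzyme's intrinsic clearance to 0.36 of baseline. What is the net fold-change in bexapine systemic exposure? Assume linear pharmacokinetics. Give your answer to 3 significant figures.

CYP2E1: 0.68 × 0.4 = 0.272
CYP2C8: 0.24 × 0.36 = 0.0864
Other: 0.08 (unchanged)
Relative clearance = 0.272 + 0.0864 + 0.08 = 0.4384.
Systemic exposure ∝ 1/CL: fold-change = 1 / 0.4384 = 2.28.

2.28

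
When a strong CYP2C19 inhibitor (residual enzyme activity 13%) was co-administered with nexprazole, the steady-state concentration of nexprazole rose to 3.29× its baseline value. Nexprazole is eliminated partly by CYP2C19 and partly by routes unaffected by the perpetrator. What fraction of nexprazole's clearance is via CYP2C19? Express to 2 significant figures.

Write x for the fraction cleared via CYP2C19. The observed steady-state concentration change means clearance fell to 1/3.29 = 0.304 of baseline.
Only the CYP2C19 route changed, so 0.304 = x·0.13 + (1 − x), giving x = 0.80.

0.80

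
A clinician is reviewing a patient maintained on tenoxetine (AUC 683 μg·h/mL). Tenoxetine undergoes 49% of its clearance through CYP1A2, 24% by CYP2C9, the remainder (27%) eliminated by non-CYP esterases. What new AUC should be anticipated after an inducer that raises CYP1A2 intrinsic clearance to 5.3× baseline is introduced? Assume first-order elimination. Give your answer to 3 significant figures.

220 μg·h/mL

The CYP1A2 pathway (49% of clearance) increases to 5.3× activity: 0.49 × 5.3 = 2.597.
CYP2C9 (24%) and the residual 27% are unaffected.
CL_new/CL_old = 2.597 + 0.24 + 0.27 = 3.107.
New AUC = baseline ÷ relative clearance = 683 / 3.107 = 220 μg·h/mL.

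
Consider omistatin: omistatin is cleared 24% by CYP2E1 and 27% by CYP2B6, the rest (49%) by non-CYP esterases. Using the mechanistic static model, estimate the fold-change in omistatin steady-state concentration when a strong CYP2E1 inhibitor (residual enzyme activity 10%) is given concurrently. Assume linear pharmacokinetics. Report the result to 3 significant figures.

CYP2E1: 0.24 × 0.1 = 0.024
CYP2B6: 0.27 (unchanged)
Other: 0.49 (unchanged)
New clearance relative to baseline: 0.024 + 0.27 + 0.49 = 0.784.
Steady-state concentration ratio = CL_old/CL_new = 1 / 0.784 = 1.28.

1.28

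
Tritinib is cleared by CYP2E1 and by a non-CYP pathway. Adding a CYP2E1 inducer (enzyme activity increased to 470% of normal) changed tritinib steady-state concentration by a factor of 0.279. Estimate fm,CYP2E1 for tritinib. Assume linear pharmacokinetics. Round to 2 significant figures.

0.70

Call the CYP2E1 fraction fm. After the interaction, CL_new/CL_old = fm × 4.7 + (1 − fm).
Steady-state concentration ratio = 1 / (new CL fraction), so new CL fraction = 1 / 0.279 = 3.584.
fm × 4.7 + 1 − fm = 3.584  ⇒  fm × (4.7 − 1) = 2.584  ⇒  fm = 0.70.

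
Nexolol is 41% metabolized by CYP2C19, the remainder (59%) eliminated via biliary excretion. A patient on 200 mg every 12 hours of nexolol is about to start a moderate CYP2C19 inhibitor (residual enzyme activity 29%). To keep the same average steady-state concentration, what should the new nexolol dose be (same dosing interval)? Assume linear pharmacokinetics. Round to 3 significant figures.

142 mg

The CYP2C19 pathway (41% of clearance) is reduced to 0.29× activity: 0.41 × 0.29 = 0.1189.
Non-CYP routes (59%) are unchanged.
CL_new/CL_old = 0.1189 + 0.59 = 0.7089.
Css,avg = (dose rate)/CL, so holding Css fixed requires dose ∝ CL: 200 × 0.7089 = 142 mg.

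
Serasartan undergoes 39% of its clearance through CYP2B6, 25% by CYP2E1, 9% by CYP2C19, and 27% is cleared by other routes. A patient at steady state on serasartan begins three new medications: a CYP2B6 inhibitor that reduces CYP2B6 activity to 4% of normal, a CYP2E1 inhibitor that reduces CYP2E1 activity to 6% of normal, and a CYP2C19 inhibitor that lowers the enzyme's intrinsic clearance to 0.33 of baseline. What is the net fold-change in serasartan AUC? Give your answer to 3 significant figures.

3.03

The CYP2B6 pathway (39% of clearance) falls to 0.04× activity: 0.39 × 0.04 = 0.0156.
The CYP2E1 pathway (25% of clearance) falls to 0.06× activity: 0.25 × 0.06 = 0.015.
The CYP2C19 pathway (9% of clearance) falls to 0.33× activity: 0.09 × 0.33 = 0.0297.
Non-CYP routes (27%) are unchanged.
New clearance relative to baseline: 0.0156 + 0.015 + 0.0297 + 0.27 = 0.3303.
Net AUC ratio = 1 / 0.3303 = 3.03.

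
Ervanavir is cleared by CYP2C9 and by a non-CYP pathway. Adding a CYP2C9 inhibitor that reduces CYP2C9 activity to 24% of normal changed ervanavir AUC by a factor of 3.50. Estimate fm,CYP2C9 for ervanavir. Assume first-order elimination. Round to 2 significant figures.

Let fm be the CYP2C9 fraction. New clearance relative to baseline = fm × 0.24 + (1 − fm).
AUC ratio = 1 / (new CL fraction), so new CL fraction = 1 / 3.50 = 0.2857.
fm × 0.24 + 1 − fm = 0.2857  ⇒  fm × (0.24 − 1) = −0.7143  ⇒  fm = 0.94.

0.94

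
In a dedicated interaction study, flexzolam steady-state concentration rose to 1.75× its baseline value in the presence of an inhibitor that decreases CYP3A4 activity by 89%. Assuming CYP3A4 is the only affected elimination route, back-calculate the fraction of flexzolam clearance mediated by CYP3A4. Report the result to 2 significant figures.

Let fm be the CYP3A4 fraction. New clearance relative to baseline = fm × 0.11 + (1 − fm).
Steady-state concentration ratio = 1 / (new CL fraction), so new CL fraction = 1 / 1.75 = 0.5714.
fm × 0.11 + 1 − fm = 0.5714  ⇒  fm × (0.11 − 1) = −0.4286  ⇒  fm = 0.48.

0.48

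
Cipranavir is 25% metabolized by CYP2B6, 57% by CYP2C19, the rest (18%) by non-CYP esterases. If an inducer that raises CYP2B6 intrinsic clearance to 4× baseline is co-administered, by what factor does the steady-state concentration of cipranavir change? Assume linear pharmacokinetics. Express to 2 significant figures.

The CYP2B6 pathway (25% of clearance) is boosted to 4× activity: 0.25 × 4 = 1.
CYP2C19 (57%) and the residual 18% are unaffected.
Relative clearance = 1 + 0.57 + 0.18 = 1.75.
Steady-state concentration is inversely proportional to clearance, so the fold-change is 1 / 1.75 = 0.57.

0.57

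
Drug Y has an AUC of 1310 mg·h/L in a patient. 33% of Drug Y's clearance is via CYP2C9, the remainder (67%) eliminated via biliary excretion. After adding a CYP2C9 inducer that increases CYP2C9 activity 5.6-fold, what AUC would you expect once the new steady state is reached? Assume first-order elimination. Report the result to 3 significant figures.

The CYP2C9 pathway (33% of clearance) increases to 5.6× activity: 0.33 × 5.6 = 1.848.
The remaining 67% of clearance is unaffected.
Relative clearance = 1.848 + 0.67 = 2.518.
New AUC = baseline ÷ relative clearance = 1310 / 2.518 = 520 mg·h/L.

520 mg·h/L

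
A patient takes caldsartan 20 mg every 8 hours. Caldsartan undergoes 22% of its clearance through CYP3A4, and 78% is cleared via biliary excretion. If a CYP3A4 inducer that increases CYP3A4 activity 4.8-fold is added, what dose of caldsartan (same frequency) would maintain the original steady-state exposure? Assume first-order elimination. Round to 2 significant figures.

37 mg

CYP3A4: 0.22 × 4.8 = 1.056
Other: 0.78 (unchanged)
CL_new/CL_old = 1.056 + 0.78 = 1.836.
Exposure is unchanged when dose changes in proportion to clearance. New dose = 20 mg × 1.836 = 37 mg.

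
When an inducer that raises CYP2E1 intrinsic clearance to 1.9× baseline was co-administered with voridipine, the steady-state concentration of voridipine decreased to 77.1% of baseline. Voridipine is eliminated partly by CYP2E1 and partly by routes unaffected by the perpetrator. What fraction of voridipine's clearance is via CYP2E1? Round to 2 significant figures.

CL'/CL = 1 / 0.771 = 1.297
1.9·fm + (1 − fm) = 1.297
fm = (1.297 − 1) / (1.9 − 1) = 0.33

0.33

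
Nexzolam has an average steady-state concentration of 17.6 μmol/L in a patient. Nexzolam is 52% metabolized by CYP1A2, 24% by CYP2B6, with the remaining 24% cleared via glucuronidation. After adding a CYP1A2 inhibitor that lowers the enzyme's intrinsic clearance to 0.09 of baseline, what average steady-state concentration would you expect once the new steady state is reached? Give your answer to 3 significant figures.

CYP1A2: 0.52 × 0.09 = 0.0468
CYP2B6: 0.24 (unchanged)
Other: 0.24 (unchanged)
New clearance relative to baseline: 0.0468 + 0.24 + 0.24 = 0.5268.
Average steady-state concentration ∝ 1/CL, so new value = 17.6 / 0.5268 = 33.4 μmol/L.

33.4 μmol/L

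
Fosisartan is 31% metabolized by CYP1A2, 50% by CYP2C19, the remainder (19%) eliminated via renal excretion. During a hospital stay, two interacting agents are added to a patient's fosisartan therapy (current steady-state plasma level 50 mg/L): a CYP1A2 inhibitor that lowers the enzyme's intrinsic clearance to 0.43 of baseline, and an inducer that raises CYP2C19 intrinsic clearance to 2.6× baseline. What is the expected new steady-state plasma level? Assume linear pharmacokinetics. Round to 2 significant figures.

31 mg/L

The CYP1A2 pathway (31% of clearance) falls to 0.43× activity: 0.31 × 0.43 = 0.1333.
The CYP2C19 pathway (50% of clearance) is boosted to 2.6× activity: 0.5 × 2.6 = 1.3.
The remaining 19% of clearance is unaffected.
CL_new/CL_old = 0.1333 + 1.3 + 0.19 = 1.6233.
Dividing the baseline by the relative clearance: 50 / 1.6233 = 31 mg/L.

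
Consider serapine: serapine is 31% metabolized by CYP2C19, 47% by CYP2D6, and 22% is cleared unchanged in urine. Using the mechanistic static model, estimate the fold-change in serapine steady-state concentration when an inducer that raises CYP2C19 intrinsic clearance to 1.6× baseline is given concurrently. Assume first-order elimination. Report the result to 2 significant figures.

CYP2C19: 0.31 × 1.6 = 0.496
CYP2D6: 0.47 (unchanged)
Other: 0.22 (unchanged)
Relative clearance = 0.496 + 0.47 + 0.22 = 1.186.
Since steady-state concentration ∝ 1/CL, the ratio is 1 / 1.186 = 0.84.

0.84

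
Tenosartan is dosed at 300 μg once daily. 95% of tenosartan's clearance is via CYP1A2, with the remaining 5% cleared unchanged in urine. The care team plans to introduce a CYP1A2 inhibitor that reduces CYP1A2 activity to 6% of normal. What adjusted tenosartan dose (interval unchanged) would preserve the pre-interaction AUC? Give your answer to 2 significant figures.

32 μg

CYP1A2: 0.95 × 0.06 = 0.057
Other: 0.05 (unchanged)
CL_new/CL_old = 0.057 + 0.05 = 0.107.
Exposure is unchanged when dose changes in proportion to clearance. New dose = 300 μg × 0.107 = 32 μg.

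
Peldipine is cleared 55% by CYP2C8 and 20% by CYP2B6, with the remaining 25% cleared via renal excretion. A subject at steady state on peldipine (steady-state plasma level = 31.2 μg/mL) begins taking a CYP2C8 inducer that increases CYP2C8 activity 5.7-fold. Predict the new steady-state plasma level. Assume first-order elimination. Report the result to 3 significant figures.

The CYP2C8 pathway (55% of clearance) increases to 5.7× activity: 0.55 × 5.7 = 3.135.
CYP2B6 (20%) and the residual 25% are unaffected.
New clearance relative to baseline: 3.135 + 0.2 + 0.25 = 3.585.
With dosing unchanged, steady-state plasma level scales as 1/CL: 31.2 / 3.585 = 8.70 μg/mL.

8.70 μg/mL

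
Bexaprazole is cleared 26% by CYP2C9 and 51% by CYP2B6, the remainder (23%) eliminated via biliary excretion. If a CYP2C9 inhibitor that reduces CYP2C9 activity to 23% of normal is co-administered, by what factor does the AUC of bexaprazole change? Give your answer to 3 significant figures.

1.25

The CYP2C9 pathway (26% of clearance) drops to 0.23× activity: 0.26 × 0.23 = 0.0598.
CYP2B6 (51%) and the residual 23% are unaffected.
New clearance relative to baseline: 0.0598 + 0.51 + 0.23 = 0.7998.
AUC is inversely proportional to clearance, so the fold-change is 1 / 0.7998 = 1.25.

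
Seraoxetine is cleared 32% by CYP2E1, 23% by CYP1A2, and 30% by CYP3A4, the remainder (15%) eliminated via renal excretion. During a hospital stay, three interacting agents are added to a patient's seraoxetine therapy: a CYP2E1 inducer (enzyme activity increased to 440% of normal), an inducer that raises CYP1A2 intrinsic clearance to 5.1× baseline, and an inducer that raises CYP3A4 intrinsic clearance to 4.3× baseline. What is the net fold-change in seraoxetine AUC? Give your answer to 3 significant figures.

The CYP2E1 pathway (32% of clearance) is boosted to 4.4× activity: 0.32 × 4.4 = 1.408.
The CYP1A2 pathway (23% of clearance) increases to 5.1× activity: 0.23 × 5.1 = 1.173.
The CYP3A4 pathway (30% of clearance) rises to 4.3× activity: 0.3 × 4.3 = 1.29.
The remaining 15% of clearance is unaffected.
CL_new/CL_old = 1.408 + 1.173 + 1.29 + 0.15 = 4.021.
AUC ∝ 1/CL: fold-change = 1 / 4.021 = 0.249.

0.249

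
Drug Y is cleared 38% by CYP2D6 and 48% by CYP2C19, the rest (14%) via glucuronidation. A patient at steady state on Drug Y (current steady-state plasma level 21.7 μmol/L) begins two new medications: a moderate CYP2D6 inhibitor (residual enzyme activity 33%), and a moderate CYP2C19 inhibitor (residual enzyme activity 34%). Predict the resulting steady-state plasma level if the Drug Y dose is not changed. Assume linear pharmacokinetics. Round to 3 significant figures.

The CYP2D6 pathway (38% of clearance) is reduced to 0.33× activity: 0.38 × 0.33 = 0.1254.
The CYP2C19 pathway (48% of clearance) is reduced to 0.34× activity: 0.48 × 0.34 = 0.1632.
Non-CYP routes (14%) are unchanged.
Relative clearance = 0.1254 + 0.1632 + 0.14 = 0.4286.
Steady-state plasma level ∝ 1/CL: new value = 21.7 / 0.4286 = 50.6 μmol/L.

50.6 μmol/L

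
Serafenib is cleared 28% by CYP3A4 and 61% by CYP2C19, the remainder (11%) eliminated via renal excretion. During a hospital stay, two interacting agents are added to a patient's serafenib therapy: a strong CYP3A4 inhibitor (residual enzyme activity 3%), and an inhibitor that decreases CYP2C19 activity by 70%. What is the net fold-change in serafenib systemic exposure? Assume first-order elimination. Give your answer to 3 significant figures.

The CYP3A4 pathway (28% of clearance) drops to 0.03× activity: 0.28 × 0.03 = 0.0084.
The CYP2C19 pathway (61% of clearance) falls to 0.3× activity: 0.61 × 0.3 = 0.183.
Non-CYP routes (11%) are unchanged.
Relative clearance = 0.0084 + 0.183 + 0.11 = 0.3014.
Because systemic exposure varies inversely with clearance, the combined effect is 1 / 0.3014 = 3.32.

3.32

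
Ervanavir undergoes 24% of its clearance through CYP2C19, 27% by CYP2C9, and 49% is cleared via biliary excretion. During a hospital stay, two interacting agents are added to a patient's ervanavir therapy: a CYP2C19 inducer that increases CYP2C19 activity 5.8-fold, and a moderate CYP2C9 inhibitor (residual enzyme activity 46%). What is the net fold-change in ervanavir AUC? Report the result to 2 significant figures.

The CYP2C19 pathway (24% of clearance) is boosted to 5.8× activity: 0.24 × 5.8 = 1.392.
The CYP2C9 pathway (27% of clearance) drops to 0.46× activity: 0.27 × 0.46 = 0.1242.
The remaining 49% of clearance is unaffected.
Relative clearance = 1.392 + 0.1242 + 0.49 = 2.0062.
AUC ∝ 1/CL: fold-change = 1 / 2.0062 = 0.50.

0.50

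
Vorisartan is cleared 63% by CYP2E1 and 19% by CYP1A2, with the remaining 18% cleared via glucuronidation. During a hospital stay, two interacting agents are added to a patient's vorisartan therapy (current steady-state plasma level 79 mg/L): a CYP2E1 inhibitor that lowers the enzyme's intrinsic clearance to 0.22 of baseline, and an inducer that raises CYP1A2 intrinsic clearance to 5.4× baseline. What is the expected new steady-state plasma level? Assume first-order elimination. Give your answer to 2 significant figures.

59 mg/L

The CYP2E1 pathway (63% of clearance) drops to 0.22× activity: 0.63 × 0.22 = 0.1386.
The CYP1A2 pathway (19% of clearance) rises to 5.4× activity: 0.19 × 5.4 = 1.026.
The remaining 18% of clearance is unaffected.
CL_new/CL_old = 0.1386 + 1.026 + 0.18 = 1.3446.
Steady-state plasma level ∝ 1/CL: new value = 79 / 1.3446 = 59 mg/L.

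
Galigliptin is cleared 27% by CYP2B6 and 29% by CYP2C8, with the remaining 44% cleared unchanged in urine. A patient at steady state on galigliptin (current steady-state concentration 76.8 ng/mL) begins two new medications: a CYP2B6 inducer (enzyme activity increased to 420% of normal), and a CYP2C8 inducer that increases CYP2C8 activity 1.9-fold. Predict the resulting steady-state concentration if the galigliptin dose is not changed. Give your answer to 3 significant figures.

36.1 ng/mL

CYP2B6: 0.27 × 4.2 = 1.134
CYP2C8: 0.29 × 1.9 = 0.551
Other: 0.44 (unchanged)
New clearance relative to baseline: 1.134 + 0.551 + 0.44 = 2.125.
Dividing the baseline by the relative clearance: 76.8 / 2.125 = 36.1 ng/mL.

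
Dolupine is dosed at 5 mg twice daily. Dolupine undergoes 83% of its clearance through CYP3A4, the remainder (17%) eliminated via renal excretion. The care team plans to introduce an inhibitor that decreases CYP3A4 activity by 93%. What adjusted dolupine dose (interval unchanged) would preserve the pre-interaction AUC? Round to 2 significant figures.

CYP3A4: 0.83 × 0.07 = 0.0581
Other: 0.17 (unchanged)
CL_new/CL_old = 0.0581 + 0.17 = 0.2281.
To maintain the same steady-state level, dose must scale with clearance: new dose = 5 × 0.2281 = 1.1 mg.

1.1 mg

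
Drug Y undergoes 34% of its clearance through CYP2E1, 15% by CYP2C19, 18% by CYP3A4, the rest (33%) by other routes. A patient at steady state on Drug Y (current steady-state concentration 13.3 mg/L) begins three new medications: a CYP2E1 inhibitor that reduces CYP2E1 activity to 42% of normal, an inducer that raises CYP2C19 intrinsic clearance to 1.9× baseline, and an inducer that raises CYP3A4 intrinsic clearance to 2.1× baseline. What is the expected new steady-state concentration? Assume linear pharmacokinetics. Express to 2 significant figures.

CYP2E1: 0.34 × 0.42 = 0.1428
CYP2C19: 0.15 × 1.9 = 0.285
CYP3A4: 0.18 × 2.1 = 0.378
Other: 0.33 (unchanged)
Relative clearance = 0.1428 + 0.285 + 0.378 + 0.33 = 1.1358.
Steady-state concentration ∝ 1/CL: new value = 13.3 / 1.1358 = 12 mg/L.

12 mg/L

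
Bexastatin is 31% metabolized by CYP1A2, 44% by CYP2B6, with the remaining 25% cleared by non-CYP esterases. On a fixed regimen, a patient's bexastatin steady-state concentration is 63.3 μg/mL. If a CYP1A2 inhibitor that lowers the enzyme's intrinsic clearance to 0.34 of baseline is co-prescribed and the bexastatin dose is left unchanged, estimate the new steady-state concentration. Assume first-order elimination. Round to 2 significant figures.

80 μg/mL

The CYP1A2 pathway (31% of clearance) is reduced to 0.34× activity: 0.31 × 0.34 = 0.1054.
CYP2B6 (44%) and the residual 25% are unaffected.
CL_new/CL_old = 0.1054 + 0.44 + 0.25 = 0.7954.
With dosing unchanged, steady-state concentration scales as 1/CL: 63.3 / 0.7954 = 80 μg/mL.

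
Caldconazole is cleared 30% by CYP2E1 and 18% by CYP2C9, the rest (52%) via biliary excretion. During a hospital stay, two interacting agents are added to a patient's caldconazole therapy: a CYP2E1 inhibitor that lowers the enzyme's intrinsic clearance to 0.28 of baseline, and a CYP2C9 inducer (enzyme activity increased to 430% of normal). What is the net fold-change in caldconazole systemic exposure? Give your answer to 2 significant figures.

The CYP2E1 pathway (30% of clearance) is reduced to 0.28× activity: 0.3 × 0.28 = 0.084.
The CYP2C9 pathway (18% of clearance) increases to 4.3× activity: 0.18 × 4.3 = 0.774.
Non-CYP routes (52%) are unchanged.
CL_new/CL_old = 0.084 + 0.774 + 0.52 = 1.378.
Systemic exposure ∝ 1/CL: fold-change = 1 / 1.378 = 0.73.

0.73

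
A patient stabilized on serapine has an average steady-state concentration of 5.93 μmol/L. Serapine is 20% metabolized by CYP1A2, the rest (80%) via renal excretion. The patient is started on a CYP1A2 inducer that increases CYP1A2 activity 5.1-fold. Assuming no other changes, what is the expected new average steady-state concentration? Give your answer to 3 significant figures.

The CYP1A2 pathway (20% of clearance) increases to 5.1× activity: 0.2 × 5.1 = 1.02.
The remaining 80% of clearance is unaffected.
New clearance relative to baseline: 1.02 + 0.8 = 1.82.
With dosing unchanged, average steady-state concentration scales as 1/CL: 5.93 / 1.82 = 3.26 μmol/L.

3.26 μmol/L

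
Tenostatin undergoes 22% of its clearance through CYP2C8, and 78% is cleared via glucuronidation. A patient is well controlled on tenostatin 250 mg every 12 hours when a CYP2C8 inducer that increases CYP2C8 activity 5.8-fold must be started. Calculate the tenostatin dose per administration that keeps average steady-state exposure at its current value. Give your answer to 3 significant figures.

The CYP2C8 pathway (22% of clearance) is boosted to 5.8× activity: 0.22 × 5.8 = 1.276.
Non-CYP routes (78%) are unchanged.
CL_new/CL_old = 1.276 + 0.78 = 2.056.
Css,avg = (dose rate)/CL, so holding Css fixed requires dose ∝ CL: 250 × 2.056 = 514 mg.

514 mg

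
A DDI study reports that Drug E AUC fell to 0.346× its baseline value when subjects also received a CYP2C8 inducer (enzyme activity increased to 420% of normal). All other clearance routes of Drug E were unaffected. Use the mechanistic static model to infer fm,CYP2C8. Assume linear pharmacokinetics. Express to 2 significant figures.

Let x = fm,CYP2C8. Because AUC ∝ 1/CL, relative clearance rose to 1/0.346 = 2.89.
Setting x·4.2 + (1 − x) = 2.89 and solving: x = (2.89 − 1)/(4.2 − 1) = 0.59.

0.59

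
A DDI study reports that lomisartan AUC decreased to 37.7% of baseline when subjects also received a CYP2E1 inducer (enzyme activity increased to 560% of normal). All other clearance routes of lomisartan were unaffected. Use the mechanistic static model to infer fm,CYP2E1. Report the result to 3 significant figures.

0.359

Call the CYP2E1 fraction fm. After the interaction, CL_new/CL_old = fm × 5.6 + (1 − fm).
AUC ratio = 1 / (new CL fraction), so new CL fraction = 1 / 0.377 = 2.653.
fm × 5.6 + 1 − fm = 2.653  ⇒  fm × (5.6 − 1) = 1.653  ⇒  fm = 0.359.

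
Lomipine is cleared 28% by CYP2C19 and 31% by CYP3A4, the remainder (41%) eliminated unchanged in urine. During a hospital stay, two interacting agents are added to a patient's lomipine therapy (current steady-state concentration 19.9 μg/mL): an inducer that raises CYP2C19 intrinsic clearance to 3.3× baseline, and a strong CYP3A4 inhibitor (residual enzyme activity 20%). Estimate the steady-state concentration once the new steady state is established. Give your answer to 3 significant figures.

14.3 μg/mL

CYP2C19: 0.28 × 3.3 = 0.924
CYP3A4: 0.31 × 0.2 = 0.062
Other: 0.41 (unchanged)
CL_new/CL_old = 0.924 + 0.062 + 0.41 = 1.396.
New steady-state concentration = 19.9 / 1.396 = 14.3 μg/mL (concentration scales inversely with clearance).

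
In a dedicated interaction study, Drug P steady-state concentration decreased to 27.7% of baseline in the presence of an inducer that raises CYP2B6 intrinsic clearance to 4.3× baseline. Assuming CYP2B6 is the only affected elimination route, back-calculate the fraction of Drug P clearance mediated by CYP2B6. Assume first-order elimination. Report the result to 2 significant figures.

Let x = fm,CYP2B6. Because steady-state concentration ∝ 1/CL, relative clearance rose to 1/0.277 = 3.61.
Only the CYP2B6 route changed, so 3.61 = x·4.3 + (1 − x), giving x = 0.79.

0.79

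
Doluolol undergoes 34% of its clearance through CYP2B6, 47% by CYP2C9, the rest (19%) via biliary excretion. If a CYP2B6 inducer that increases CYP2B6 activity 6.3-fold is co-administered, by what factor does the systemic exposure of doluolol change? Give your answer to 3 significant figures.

0.357

The CYP2B6 pathway (34% of clearance) increases to 6.3× activity: 0.34 × 6.3 = 2.142.
CYP2C9 (47%) and the residual 19% are unaffected.
CL_new/CL_old = 2.142 + 0.47 + 0.19 = 2.802.
Systemic exposure is inversely proportional to clearance, so the fold-change is 1 / 2.802 = 0.357.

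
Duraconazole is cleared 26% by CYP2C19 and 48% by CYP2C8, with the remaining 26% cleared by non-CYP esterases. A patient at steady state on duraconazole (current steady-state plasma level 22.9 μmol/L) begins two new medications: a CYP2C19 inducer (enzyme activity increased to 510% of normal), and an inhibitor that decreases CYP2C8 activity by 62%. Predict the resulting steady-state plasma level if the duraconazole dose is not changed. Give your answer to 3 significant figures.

CYP2C19: 0.26 × 5.1 = 1.326
CYP2C8: 0.48 × 0.38 = 0.1824
Other: 0.26 (unchanged)
CL_new/CL_old = 1.326 + 0.1824 + 0.26 = 1.7684.
New steady-state plasma level = 22.9 / 1.7684 = 12.9 μmol/L (concentration scales inversely with clearance).

12.9 μmol/L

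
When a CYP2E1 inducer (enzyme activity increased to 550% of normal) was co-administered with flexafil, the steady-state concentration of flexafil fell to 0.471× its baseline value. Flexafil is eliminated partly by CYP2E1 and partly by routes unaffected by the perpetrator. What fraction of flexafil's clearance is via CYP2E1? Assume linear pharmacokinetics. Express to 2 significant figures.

0.25

CL'/CL = 1 / 0.471 = 2.123
5.5·fm + (1 − fm) = 2.123
fm = (2.123 − 1) / (5.5 − 1) = 0.25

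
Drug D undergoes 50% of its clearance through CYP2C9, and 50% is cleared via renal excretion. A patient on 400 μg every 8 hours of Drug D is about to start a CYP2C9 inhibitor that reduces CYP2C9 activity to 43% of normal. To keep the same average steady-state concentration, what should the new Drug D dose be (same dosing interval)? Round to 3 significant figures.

286 μg

CYP2C9: 0.5 × 0.43 = 0.215
Other: 0.5 (unchanged)
Relative clearance = 0.215 + 0.5 = 0.715.
Css,avg = (dose rate)/CL, so holding Css fixed requires dose ∝ CL: 400 × 0.715 = 286 μg.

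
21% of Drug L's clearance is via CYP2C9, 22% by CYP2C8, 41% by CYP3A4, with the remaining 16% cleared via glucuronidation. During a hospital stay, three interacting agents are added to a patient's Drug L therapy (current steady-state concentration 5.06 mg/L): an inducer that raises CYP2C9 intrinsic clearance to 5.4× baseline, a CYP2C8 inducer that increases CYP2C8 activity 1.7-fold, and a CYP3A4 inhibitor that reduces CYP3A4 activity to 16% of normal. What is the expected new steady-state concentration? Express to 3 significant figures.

CYP2C9: 0.21 × 5.4 = 1.134
CYP2C8: 0.22 × 1.7 = 0.374
CYP3A4: 0.41 × 0.16 = 0.0656
Other: 0.16 (unchanged)
New clearance relative to baseline: 1.134 + 0.374 + 0.0656 + 0.16 = 1.7336.
Dividing the baseline by the relative clearance: 5.06 / 1.7336 = 2.92 mg/L.

2.92 mg/L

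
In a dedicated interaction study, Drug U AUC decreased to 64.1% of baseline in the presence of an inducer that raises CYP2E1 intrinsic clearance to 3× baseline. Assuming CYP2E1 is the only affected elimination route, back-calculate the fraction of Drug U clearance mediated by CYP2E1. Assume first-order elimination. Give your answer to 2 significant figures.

0.28

CL'/CL = 1 / 0.641 = 1.56
3·fm + (1 − fm) = 1.56
fm = (1.56 − 1) / (3 − 1) = 0.28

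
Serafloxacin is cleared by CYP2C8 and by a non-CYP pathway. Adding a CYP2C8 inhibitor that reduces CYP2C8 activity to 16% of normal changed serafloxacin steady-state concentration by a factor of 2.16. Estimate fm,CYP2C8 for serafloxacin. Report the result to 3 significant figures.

0.639

Call the CYP2C8 fraction fm. After the interaction, CL_new/CL_old = fm × 0.16 + (1 − fm).
Steady-state concentration ratio = 1 / (new CL fraction), so new CL fraction = 1 / 2.16 = 0.463.
fm × 0.16 + 1 − fm = 0.463  ⇒  fm × (0.16 − 1) = −0.537  ⇒  fm = 0.639.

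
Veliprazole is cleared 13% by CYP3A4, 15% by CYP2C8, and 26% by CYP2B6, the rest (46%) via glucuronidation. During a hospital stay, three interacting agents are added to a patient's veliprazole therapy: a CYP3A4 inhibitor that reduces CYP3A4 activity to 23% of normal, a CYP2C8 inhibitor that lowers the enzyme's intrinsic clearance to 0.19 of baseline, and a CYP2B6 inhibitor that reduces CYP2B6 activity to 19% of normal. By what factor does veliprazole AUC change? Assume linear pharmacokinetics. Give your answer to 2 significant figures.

The CYP3A4 pathway (13% of clearance) is reduced to 0.23× activity: 0.13 × 0.23 = 0.0299.
The CYP2C8 pathway (15% of clearance) drops to 0.19× activity: 0.15 × 0.19 = 0.0285.
The CYP2B6 pathway (26% of clearance) drops to 0.19× activity: 0.26 × 0.19 = 0.0494.
Non-CYP routes (46%) are unchanged.
Relative clearance = 0.0299 + 0.0285 + 0.0494 + 0.46 = 0.5678.
Net AUC ratio = 1 / 0.5678 = 1.8.

1.8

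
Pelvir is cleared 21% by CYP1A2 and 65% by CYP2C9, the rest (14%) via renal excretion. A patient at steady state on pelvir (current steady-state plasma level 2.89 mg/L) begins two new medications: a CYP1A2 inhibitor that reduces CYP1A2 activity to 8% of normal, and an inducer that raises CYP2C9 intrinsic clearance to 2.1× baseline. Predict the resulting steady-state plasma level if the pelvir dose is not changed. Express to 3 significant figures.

The CYP1A2 pathway (21% of clearance) is reduced to 0.08× activity: 0.21 × 0.08 = 0.0168.
The CYP2C9 pathway (65% of clearance) increases to 2.1× activity: 0.65 × 2.1 = 1.365.
The remaining 14% of clearance is unaffected.
CL_new/CL_old = 0.0168 + 1.365 + 0.14 = 1.5218.
New steady-state plasma level = 2.89 / 1.5218 = 1.90 mg/L (concentration scales inversely with clearance).

1.90 mg/L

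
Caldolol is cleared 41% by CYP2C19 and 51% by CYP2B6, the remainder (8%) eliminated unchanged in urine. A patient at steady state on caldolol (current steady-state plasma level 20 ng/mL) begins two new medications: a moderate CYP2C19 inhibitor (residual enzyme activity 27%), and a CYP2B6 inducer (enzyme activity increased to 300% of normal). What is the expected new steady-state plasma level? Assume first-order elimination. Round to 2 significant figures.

12 ng/mL

CYP2C19: 0.41 × 0.27 = 0.1107
CYP2B6: 0.51 × 3 = 1.53
Other: 0.08 (unchanged)
Relative clearance = 0.1107 + 1.53 + 0.08 = 1.7207.
Steady-state plasma level ∝ 1/CL: new value = 20 / 1.7207 = 12 ng/mL.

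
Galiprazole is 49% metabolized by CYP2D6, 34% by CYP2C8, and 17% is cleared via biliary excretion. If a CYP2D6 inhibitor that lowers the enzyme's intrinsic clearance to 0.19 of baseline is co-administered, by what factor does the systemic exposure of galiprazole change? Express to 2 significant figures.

CYP2D6: 0.49 × 0.19 = 0.0931
CYP2C8: 0.34 (unchanged)
Other: 0.17 (unchanged)
New clearance relative to baseline: 0.0931 + 0.34 + 0.17 = 0.6031.
Systemic exposure is inversely proportional to clearance, so the fold-change is 1 / 0.6031 = 1.7.

1.7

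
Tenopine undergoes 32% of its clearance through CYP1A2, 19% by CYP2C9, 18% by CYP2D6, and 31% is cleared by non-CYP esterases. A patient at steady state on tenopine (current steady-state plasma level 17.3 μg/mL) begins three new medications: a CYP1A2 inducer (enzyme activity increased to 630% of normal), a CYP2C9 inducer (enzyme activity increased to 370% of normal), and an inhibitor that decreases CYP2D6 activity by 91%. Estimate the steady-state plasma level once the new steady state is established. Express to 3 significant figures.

5.68 μg/mL

The CYP1A2 pathway (32% of clearance) rises to 6.3× activity: 0.32 × 6.3 = 2.016.
The CYP2C9 pathway (19% of clearance) is boosted to 3.7× activity: 0.19 × 3.7 = 0.703.
The CYP2D6 pathway (18% of clearance) is reduced to 0.09× activity: 0.18 × 0.09 = 0.0162.
Non-CYP routes (31%) are unchanged.
Relative clearance = 2.016 + 0.703 + 0.0162 + 0.31 = 3.0452.
Dividing the baseline by the relative clearance: 17.3 / 3.0452 = 5.68 μg/mL.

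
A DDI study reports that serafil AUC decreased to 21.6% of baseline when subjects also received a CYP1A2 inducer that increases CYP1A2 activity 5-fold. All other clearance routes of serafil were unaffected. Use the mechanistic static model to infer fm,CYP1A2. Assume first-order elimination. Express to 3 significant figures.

0.907

CL'/CL = 1 / 0.216 = 4.63
5·fm + (1 − fm) = 4.63
fm = (4.63 − 1) / (5 − 1) = 0.907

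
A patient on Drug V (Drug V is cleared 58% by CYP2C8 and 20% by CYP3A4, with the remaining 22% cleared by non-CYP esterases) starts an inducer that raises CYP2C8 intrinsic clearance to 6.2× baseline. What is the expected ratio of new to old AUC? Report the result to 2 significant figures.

0.25

The CYP2C8 pathway (58% of clearance) rises to 6.2× activity: 0.58 × 6.2 = 3.596.
CYP3A4 (20%) and the residual 22% are unaffected.
CL_new/CL_old = 3.596 + 0.2 + 0.22 = 4.016.
AUC ratio = CL_old/CL_new = 1 / 4.016 = 0.25.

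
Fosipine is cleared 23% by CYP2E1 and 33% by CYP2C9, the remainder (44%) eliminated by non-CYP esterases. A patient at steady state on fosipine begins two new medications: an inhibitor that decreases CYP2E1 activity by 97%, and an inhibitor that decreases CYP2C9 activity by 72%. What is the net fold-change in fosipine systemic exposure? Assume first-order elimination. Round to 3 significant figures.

CYP2E1: 0.23 × 0.03 = 0.0069
CYP2C9: 0.33 × 0.28 = 0.0924
Other: 0.44 (unchanged)
CL_new/CL_old = 0.0069 + 0.0924 + 0.44 = 0.5393.
Systemic exposure ∝ 1/CL: fold-change = 1 / 0.5393 = 1.85.

1.85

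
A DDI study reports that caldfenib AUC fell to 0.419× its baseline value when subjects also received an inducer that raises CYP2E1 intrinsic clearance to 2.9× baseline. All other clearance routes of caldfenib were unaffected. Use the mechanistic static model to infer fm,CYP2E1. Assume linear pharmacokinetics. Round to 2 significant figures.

Let x = fm,CYP2E1. Because AUC ∝ 1/CL, relative clearance rose to 1/0.419 = 2.387.
Setting x·2.9 + (1 − x) = 2.387 and solving: x = (2.387 − 1)/(2.9 − 1) = 0.73.

0.73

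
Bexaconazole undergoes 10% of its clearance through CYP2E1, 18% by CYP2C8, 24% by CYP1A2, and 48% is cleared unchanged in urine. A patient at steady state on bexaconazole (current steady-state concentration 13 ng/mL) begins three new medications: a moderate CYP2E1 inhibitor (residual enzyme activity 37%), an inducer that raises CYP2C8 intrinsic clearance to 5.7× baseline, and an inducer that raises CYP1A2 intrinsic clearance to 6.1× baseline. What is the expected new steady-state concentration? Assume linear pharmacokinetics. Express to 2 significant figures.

The CYP2E1 pathway (10% of clearance) falls to 0.37× activity: 0.1 × 0.37 = 0.037.
The CYP2C8 pathway (18% of clearance) increases to 5.7× activity: 0.18 × 5.7 = 1.026.
The CYP1A2 pathway (24% of clearance) is boosted to 6.1× activity: 0.24 × 6.1 = 1.464.
Non-CYP routes (48%) are unchanged.
New clearance relative to baseline: 0.037 + 1.026 + 1.464 + 0.48 = 3.007.
New steady-state concentration = 13 / 3.007 = 4.3 ng/mL (concentration scales inversely with clearance).

4.3 ng/mL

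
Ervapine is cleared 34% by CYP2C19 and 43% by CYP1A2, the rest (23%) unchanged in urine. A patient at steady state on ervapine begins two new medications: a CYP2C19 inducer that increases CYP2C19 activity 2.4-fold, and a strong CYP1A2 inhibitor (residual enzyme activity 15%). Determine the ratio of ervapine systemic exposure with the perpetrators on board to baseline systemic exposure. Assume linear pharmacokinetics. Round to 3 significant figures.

The CYP2C19 pathway (34% of clearance) is boosted to 2.4× activity: 0.34 × 2.4 = 0.816.
The CYP1A2 pathway (43% of clearance) falls to 0.15× activity: 0.43 × 0.15 = 0.0645.
The remaining 23% of clearance is unaffected.
New clearance relative to baseline: 0.816 + 0.0645 + 0.23 = 1.1105.
Systemic exposure ∝ 1/CL: fold-change = 1 / 1.1105 = 0.900.

0.900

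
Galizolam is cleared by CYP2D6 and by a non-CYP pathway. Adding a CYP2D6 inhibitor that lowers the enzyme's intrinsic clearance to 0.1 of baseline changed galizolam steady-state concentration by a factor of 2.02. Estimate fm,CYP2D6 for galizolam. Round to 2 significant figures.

Write x for the fraction cleared via CYP2D6. The observed steady-state concentration change means clearance fell to 1/2.02 = 0.495 of baseline.
Setting x·0.1 + (1 − x) = 0.495 and solving: x = (0.495 − 1)/(0.1 − 1) = 0.56.

0.56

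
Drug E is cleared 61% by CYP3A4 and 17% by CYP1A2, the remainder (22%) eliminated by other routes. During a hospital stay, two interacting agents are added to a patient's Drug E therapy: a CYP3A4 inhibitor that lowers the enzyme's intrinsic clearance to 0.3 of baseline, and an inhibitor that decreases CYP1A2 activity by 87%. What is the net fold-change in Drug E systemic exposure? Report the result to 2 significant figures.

The CYP3A4 pathway (61% of clearance) is reduced to 0.3× activity: 0.61 × 0.3 = 0.183.
The CYP1A2 pathway (17% of clearance) is reduced to 0.13× activity: 0.17 × 0.13 = 0.0221.
Non-CYP routes (22%) are unchanged.
Relative clearance = 0.183 + 0.0221 + 0.22 = 0.4251.
Because systemic exposure varies inversely with clearance, the combined effect is 1 / 0.4251 = 2.4.

2.4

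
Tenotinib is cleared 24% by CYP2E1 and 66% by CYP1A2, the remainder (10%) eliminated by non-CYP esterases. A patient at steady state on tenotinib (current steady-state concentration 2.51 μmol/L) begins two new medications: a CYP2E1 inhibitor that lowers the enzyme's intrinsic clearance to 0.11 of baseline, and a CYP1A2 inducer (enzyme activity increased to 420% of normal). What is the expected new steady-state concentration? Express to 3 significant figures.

0.866 μmol/L

The CYP2E1 pathway (24% of clearance) falls to 0.11× activity: 0.24 × 0.11 = 0.0264.
The CYP1A2 pathway (66% of clearance) is boosted to 4.2× activity: 0.66 × 4.2 = 2.772.
The remaining 10% of clearance is unaffected.
Relative clearance = 0.0264 + 2.772 + 0.1 = 2.8984.
New steady-state concentration = 2.51 / 2.8984 = 0.866 μmol/L (concentration scales inversely with clearance).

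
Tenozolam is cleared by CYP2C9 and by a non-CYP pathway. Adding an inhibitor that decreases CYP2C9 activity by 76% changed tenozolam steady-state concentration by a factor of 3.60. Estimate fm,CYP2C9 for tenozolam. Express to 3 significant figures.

0.950

Let fm be the CYP2C9 fraction. New clearance relative to baseline = fm × 0.24 + (1 − fm).
Steady-state concentration ratio = 1 / (new CL fraction), so new CL fraction = 1 / 3.60 = 0.2778.
fm × 0.24 + 1 − fm = 0.2778  ⇒  fm × (0.24 − 1) = −0.7222  ⇒  fm = 0.950.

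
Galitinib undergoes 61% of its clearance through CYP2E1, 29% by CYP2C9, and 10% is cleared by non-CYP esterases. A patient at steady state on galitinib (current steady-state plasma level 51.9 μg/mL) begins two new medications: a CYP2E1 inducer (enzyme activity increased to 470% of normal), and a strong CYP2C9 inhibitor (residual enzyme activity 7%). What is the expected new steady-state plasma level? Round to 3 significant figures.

The CYP2E1 pathway (61% of clearance) is boosted to 4.7× activity: 0.61 × 4.7 = 2.867.
The CYP2C9 pathway (29% of clearance) drops to 0.07× activity: 0.29 × 0.07 = 0.0203.
The remaining 10% of clearance is unaffected.
Relative clearance = 2.867 + 0.0203 + 0.1 = 2.9873.
Steady-state plasma level ∝ 1/CL: new value = 51.9 / 2.9873 = 17.4 μg/mL.

17.4 μg/mL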